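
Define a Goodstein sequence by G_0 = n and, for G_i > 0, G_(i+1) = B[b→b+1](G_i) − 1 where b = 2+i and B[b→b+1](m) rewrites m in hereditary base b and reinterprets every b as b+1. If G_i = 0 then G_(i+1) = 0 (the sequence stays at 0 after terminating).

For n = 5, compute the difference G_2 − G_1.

5 —HB2→ 2^2 + 1 —bump→ 3^3 + 1 = 28 —(−1)→ 27
27 —HB3→ 3^3 —bump→ 4^4 = 256 —(−1)→ 255

228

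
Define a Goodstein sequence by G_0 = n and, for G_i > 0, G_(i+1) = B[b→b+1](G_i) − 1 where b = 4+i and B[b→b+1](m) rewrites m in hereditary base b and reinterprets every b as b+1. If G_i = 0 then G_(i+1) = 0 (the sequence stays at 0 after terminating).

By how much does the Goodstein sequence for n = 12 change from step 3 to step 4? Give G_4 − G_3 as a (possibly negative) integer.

G_0 = 12. HB_4(12) = 3·4. Bump = 15. G_1 = 14.
G_1 = 14. HB_5(14) = 2·5 + 4. Bump = 16. G_2 = 15.
G_2 = 15. HB_6(15) = 2·6 + 3. Bump = 17. G_3 = 16.
G_3 = 16. HB_7(16) = 2·7 + 2. Bump = 18. G_4 = 17.

1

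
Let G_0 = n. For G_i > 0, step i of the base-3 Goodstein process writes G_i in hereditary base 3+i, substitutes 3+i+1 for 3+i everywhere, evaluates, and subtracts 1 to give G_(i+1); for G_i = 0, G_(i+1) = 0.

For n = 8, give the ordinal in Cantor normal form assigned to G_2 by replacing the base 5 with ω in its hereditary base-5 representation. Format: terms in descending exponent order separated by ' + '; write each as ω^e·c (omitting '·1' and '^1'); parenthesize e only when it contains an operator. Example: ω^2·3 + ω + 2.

8 —HB3→ 2·3 + 2 —bump→ 2·4 + 2 = 10 —(−1)→ 9
9 —HB4→ 2·4 + 1 —bump→ 2·5 + 1 = 11 —(−1)→ 10
10 —HB5→ 2·5 —bump→ 2·6 = 12 —(−1)→ 11

ω·2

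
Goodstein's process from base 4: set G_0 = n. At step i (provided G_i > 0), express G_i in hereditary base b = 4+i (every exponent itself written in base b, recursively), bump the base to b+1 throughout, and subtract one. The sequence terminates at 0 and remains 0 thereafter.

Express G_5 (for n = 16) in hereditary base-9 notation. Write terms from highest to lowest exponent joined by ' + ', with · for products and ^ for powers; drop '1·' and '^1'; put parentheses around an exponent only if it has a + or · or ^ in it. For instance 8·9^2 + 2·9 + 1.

4·9

16 —HB4→ 4^2 —bump→ 5^2 = 25 —(−1)→ 24
24 —HB5→ 4·5 + 4 —bump→ 4·6 + 4 = 28 —(−1)→ 27
27 —HB6→ 4·6 + 3 —bump→ 4·7 + 3 = 31 —(−1)→ 30
30 —HB7→ 4·7 + 2 —bump→ 4·8 + 2 = 34 —(−1)→ 33
33 —HB8→ 4·8 + 1 —bump→ 4·9 + 1 = 37 —(−1)→ 36
36 —HB9→ 4·9 —bump→ 4·10 = 40 —(−1)→ 39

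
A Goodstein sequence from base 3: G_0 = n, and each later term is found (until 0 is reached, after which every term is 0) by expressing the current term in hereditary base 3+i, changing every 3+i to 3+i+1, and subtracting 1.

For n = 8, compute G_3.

base 3: 8 = 2·3 + 2; at 4: 2·4 + 2 = 10; next = 9
base 4: 9 = 2·4 + 1; at 5: 2·5 + 1 = 11; next = 10
base 5: 10 = 2·5; at 6: 2·6 = 12; next = 11

11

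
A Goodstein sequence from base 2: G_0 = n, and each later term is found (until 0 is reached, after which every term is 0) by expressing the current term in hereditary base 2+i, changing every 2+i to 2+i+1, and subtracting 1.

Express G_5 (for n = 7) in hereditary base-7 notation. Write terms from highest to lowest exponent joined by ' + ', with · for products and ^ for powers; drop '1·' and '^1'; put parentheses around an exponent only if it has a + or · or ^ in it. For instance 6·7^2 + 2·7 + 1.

7^7

base 2: 7 = 2^2 + 2 + 1; at 3: 3^3 + 3 + 1 = 31; next = 30
base 3: 30 = 3^3 + 3; at 4: 4^4 + 4 = 260; next = 259
base 4: 259 = 4^4 + 3; at 5: 5^5 + 3 = 3128; next = 3127
base 5: 3127 = 5^5 + 2; at 6: 6^6 + 2 = 46658; next = 46657
base 6: 46657 = 6^6 + 1; at 7: 7^7 + 1 = 823544; next = 823543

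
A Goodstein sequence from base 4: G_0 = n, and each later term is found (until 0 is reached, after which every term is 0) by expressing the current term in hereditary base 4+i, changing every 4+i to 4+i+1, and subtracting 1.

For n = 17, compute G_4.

43

step 0: 17 = 4^2 + 1; sub 5 for 4: 5^2 + 1; = 26; G_1 = 26−1 = 25
step 1: 25 = 5^2; sub 6 for 5: 6^2; = 36; G_2 = 36−1 = 35
step 2: 35 = 5·6 + 5; sub 7 for 6: 5·7 + 5; = 40; G_3 = 40−1 = 39
step 3: 39 = 5·7 + 4; sub 8 for 7: 5·8 + 4; = 44; G_4 = 44−1 = 43
step 4: 43 = 5·8 + 3; sub 9 for 8: 5·9 + 3; = 48; G_5 = 48−1 = 47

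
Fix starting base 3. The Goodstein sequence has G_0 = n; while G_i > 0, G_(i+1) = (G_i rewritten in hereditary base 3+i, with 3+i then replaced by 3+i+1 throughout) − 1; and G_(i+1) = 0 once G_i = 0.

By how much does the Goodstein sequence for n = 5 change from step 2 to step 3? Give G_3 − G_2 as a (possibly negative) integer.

G_0 = 5. HB_3(5) = 3 + 2. Bump = 6. G_1 = 5.
G_1 = 5. HB_4(5) = 4 + 1. Bump = 6. G_2 = 5.
G_2 = 5. HB_5(5) = 5. Bump = 6. G_3 = 5.

0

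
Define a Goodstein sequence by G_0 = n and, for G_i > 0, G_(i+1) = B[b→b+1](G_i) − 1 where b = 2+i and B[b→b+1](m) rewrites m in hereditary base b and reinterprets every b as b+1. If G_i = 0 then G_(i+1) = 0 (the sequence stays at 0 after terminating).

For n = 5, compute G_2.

[0] 5 ≡ 2^2 + 1 (base 2). Lift 3: 28. −1: 27.
[1] 27 ≡ 3^3 (base 3). Lift 4: 256. −1: 255.
[2] 255 ≡ 3·4^3 + 3·4^2 + 3·4 + 3 (base 4). Lift 5: 468. −1: 467.

255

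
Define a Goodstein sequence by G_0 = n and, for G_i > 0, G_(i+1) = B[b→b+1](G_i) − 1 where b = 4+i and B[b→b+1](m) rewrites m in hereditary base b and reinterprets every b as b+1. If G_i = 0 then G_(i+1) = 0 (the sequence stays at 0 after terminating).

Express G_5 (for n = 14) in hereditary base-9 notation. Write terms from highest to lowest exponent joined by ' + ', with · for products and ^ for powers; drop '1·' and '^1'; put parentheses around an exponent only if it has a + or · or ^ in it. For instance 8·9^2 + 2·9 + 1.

2·9 + 4

(0) 14|_4 = 3·4 + 2 ↦ 3·5 + 2|_5 = 17 ⇒ 16
(1) 16|_5 = 3·5 + 1 ↦ 3·6 + 1|_6 = 19 ⇒ 18
(2) 18|_6 = 3·6 ↦ 3·7|_7 = 21 ⇒ 20
(3) 20|_7 = 2·7 + 6 ↦ 2·8 + 6|_8 = 22 ⇒ 21
(4) 21|_8 = 2·8 + 5 ↦ 2·9 + 5|_9 = 23 ⇒ 22
(5) 22|_9 = 2·9 + 4 ↦ 2·10 + 4|_10 = 24 ⇒ 23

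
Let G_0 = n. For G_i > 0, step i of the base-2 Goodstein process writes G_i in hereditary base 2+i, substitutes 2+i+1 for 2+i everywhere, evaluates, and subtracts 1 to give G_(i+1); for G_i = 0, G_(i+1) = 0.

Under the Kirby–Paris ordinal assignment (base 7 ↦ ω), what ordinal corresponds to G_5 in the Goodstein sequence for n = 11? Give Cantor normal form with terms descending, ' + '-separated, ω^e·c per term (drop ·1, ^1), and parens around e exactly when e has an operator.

(0) 11|_2 = 2^(2 + 1) + 2 + 1 ↦ 3^(3 + 1) + 3 + 1|_3 = 85 ⇒ 84
(1) 84|_3 = 3^(3 + 1) + 3 ↦ 4^(4 + 1) + 4|_4 = 1028 ⇒ 1027
(2) 1027|_4 = 4^(4 + 1) + 3 ↦ 5^(5 + 1) + 3|_5 = 15628 ⇒ 15627
(3) 15627|_5 = 5^(5 + 1) + 2 ↦ 6^(6 + 1) + 2|_6 = 279938 ⇒ 279937
(4) 279937|_6 = 6^(6 + 1) + 1 ↦ 7^(7 + 1) + 1|_7 = 5764802 ⇒ 5764801

ω^(ω + 1)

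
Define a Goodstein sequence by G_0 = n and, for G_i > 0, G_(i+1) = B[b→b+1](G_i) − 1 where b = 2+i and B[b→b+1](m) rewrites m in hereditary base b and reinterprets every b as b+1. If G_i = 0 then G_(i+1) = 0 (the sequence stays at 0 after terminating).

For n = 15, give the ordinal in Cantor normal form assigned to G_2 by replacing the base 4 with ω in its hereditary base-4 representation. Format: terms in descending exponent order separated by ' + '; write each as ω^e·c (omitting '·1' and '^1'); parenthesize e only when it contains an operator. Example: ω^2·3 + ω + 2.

ω^(ω + 1) + ω^ω + 3

i=0: 15 = 2^(2 + 1) + 2^2 + 2 + 1 (b=2); 2→3: 3^(3 + 1) + 3^3 + 3 + 1 = 112; 112−1 = 111
i=1: 111 = 3^(3 + 1) + 3^3 + 3 (b=3); 3→4: 4^(4 + 1) + 4^4 + 4 = 1284; 1284−1 = 1283
i=2: 1283 = 4^(4 + 1) + 4^4 + 3 (b=4); 4→5: 5^(5 + 1) + 5^5 + 3 = 18753; 18753−1 = 18752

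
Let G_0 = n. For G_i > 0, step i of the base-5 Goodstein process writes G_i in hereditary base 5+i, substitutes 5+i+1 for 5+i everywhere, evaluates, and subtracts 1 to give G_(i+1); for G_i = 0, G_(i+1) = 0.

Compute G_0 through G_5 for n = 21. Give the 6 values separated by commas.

step 0: 21 = 4·5 + 1; sub 6 for 5: 4·6 + 1; = 25; G_1 = 25−1 = 24
step 1: 24 = 4·6; sub 7 for 6: 4·7; = 28; G_2 = 28−1 = 27
step 2: 27 = 3·7 + 6; sub 8 for 7: 3·8 + 6; = 30; G_3 = 30−1 = 29
step 3: 29 = 3·8 + 5; sub 9 for 8: 3·9 + 5; = 32; G_4 = 32−1 = 31
step 4: 31 = 3·9 + 4; sub 10 for 9: 3·10 + 4; = 34; G_5 = 34−1 = 33

21, 24, 27, 29, 31, 33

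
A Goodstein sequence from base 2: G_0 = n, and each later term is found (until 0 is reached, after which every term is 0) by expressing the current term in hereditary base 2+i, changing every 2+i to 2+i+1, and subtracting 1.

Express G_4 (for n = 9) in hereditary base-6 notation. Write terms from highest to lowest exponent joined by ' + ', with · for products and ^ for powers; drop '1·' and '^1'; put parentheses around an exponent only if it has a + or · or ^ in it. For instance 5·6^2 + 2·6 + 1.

3·6^6 + 3·6^3 + 3·6^2 + 3·6 + 1

i=0: 9 = 2^(2 + 1) + 1 (b=2); 2→3: 3^(3 + 1) + 1 = 82; 82−1 = 81
i=1: 81 = 3^(3 + 1) (b=3); 3→4: 4^(4 + 1) = 1024; 1024−1 = 1023
i=2: 1023 = 3·4^4 + 3·4^3 + 3·4^2 + 3·4 + 3 (b=4); 4→5: 3·5^5 + 3·5^3 + 3·5^2 + 3·5 + 3 = 9843; 9843−1 = 9842
i=3: 9842 = 3·5^5 + 3·5^3 + 3·5^2 + 3·5 + 2 (b=5); 5→6: 3·6^6 + 3·6^3 + 3·6^2 + 3·6 + 2 = 140744; 140744−1 = 140743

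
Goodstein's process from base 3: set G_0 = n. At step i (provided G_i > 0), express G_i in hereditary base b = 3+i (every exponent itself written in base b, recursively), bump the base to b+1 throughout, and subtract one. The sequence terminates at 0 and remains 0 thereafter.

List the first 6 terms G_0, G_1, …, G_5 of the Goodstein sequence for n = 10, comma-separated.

10, 16, 24, 27, 30, 33

step 0: 10 = 3^2 + 1; sub 4 for 3: 4^2 + 1; = 17; G_1 = 17−1 = 16
step 1: 16 = 4^2; sub 5 for 4: 5^2; = 25; G_2 = 25−1 = 24
step 2: 24 = 4·5 + 4; sub 6 for 5: 4·6 + 4; = 28; G_3 = 28−1 = 27
step 3: 27 = 4·6 + 3; sub 7 for 6: 4·7 + 3; = 31; G_4 = 31−1 = 30
step 4: 30 = 4·7 + 2; sub 8 for 7: 4·8 + 2; = 34; G_5 = 34−1 = 33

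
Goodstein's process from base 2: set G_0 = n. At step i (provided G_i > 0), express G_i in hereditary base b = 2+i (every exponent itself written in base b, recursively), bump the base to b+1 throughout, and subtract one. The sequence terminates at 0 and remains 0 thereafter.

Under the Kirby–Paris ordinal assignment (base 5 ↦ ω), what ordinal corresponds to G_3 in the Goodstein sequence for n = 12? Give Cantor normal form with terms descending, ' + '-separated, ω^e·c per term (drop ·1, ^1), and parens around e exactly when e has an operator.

step 0: 12 = 2^(2 + 1) + 2^2; sub 3 for 2: 3^(3 + 1) + 3^3; = 108; G_1 = 108−1 = 107
step 1: 107 = 3^(3 + 1) + 2·3^2 + 2·3 + 2; sub 4 for 3: 4^(4 + 1) + 2·4^2 + 2·4 + 2; = 1066; G_2 = 1066−1 = 1065
step 2: 1065 = 4^(4 + 1) + 2·4^2 + 2·4 + 1; sub 5 for 4: 5^(5 + 1) + 2·5^2 + 2·5 + 1; = 15686; G_3 = 15686−1 = 15685
step 3: 15685 = 5^(5 + 1) + 2·5^2 + 2·5; sub 6 for 5: 6^(6 + 1) + 2·6^2 + 2·6; = 280020; G_4 = 280020−1 = 280019

ω^(ω + 1) + ω^2·2 + ω·2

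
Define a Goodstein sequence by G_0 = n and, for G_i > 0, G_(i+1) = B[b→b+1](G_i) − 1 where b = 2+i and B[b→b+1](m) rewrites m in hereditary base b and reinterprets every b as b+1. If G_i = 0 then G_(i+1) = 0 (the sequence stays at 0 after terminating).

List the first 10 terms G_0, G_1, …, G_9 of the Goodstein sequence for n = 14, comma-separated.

14, 110, 1281, 18750, 326591, 5862840, 134404971, 3487116548, 100000555551, 3138429262496

(0) 14|_2 = 2^(2 + 1) + 2^2 + 2 ↦ 3^(3 + 1) + 3^3 + 3|_3 = 111 ⇒ 110
(1) 110|_3 = 3^(3 + 1) + 3^3 + 2 ↦ 4^(4 + 1) + 4^4 + 2|_4 = 1282 ⇒ 1281
(2) 1281|_4 = 4^(4 + 1) + 4^4 + 1 ↦ 5^(5 + 1) + 5^5 + 1|_5 = 18751 ⇒ 18750
(3) 18750|_5 = 5^(5 + 1) + 5^5 ↦ 6^(6 + 1) + 6^6|_6 = 326592 ⇒ 326591
(4) 326591|_6 = 6^(6 + 1) + 5·6^5 + 5·6^4 + 5·6^3 + 5·6^2 + 5·6 + 5 ↦ 7^(7 + 1) + 5·7^5 + 5·7^4 + 5·7^3 + 5·7^2 + 5·7 + 5|_7 = 5862841 ⇒ 5862840
(5) 5862840|_7 = 7^(7 + 1) + 5·7^5 + 5·7^4 + 5·7^3 + 5·7^2 + 5·7 + 4 ↦ 8^(8 + 1) + 5·8^5 + 5·8^4 + 5·8^3 + 5·8^2 + 5·8 + 4|_8 = 134404972 ⇒ 134404971
(6) 134404971|_8 = 8^(8 + 1) + 5·8^5 + 5·8^4 + 5·8^3 + 5·8^2 + 5·8 + 3 ↦ 9^(9 + 1) + 5·9^5 + 5·9^4 + 5·9^3 + 5·9^2 + 5·9 + 3|_9 = 3487116549 ⇒ 3487116548
(7) 3487116548|_9 = 9^(9 + 1) + 5·9^5 + 5·9^4 + 5·9^3 + 5·9^2 + 5·9 + 2 ↦ 10^(10 + 1) + 5·10^5 + 5·10^4 + 5·10^3 + 5·10^2 + 5·10 + 2|_10 = 100000555552 ⇒ 100000555551
(8) 100000555551|_10 = 10^(10 + 1) + 5·10^5 + 5·10^4 + 5·10^3 + 5·10^2 + 5·10 + 1 ↦ 11^(11 + 1) + 5·11^5 + 5·11^4 + 5·11^3 + 5·11^2 + 5·11 + 1|_11 = 3138429262497 ⇒ 3138429262496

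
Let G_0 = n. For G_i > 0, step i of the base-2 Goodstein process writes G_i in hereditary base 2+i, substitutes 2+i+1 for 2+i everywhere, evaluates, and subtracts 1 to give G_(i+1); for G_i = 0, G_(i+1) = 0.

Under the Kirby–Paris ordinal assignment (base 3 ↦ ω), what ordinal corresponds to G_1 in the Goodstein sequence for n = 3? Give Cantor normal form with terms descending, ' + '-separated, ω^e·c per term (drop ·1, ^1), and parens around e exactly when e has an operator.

(0) 3|_2 = 2 + 1 ↦ 3 + 1|_3 = 4 ⇒ 3
(1) 3|_3 = 3 ↦ 4|_4 = 4 ⇒ 3

ω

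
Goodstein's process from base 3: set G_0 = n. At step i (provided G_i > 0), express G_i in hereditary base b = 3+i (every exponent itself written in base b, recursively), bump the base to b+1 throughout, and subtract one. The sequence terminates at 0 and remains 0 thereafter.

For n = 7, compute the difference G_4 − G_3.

0

G_0=7  [base 3] 2·3 + 1  →[3↦4]→  2·4 + 1 = 9  −1 ⇒ G_1=8
G_1=8  [base 4] 2·4  →[4↦5]→  2·5 = 10  −1 ⇒ G_2=9
G_2=9  [base 5] 5 + 4  →[5↦6]→  6 + 4 = 10  −1 ⇒ G_3=9
G_3=9  [base 6] 6 + 3  →[6↦7]→  7 + 3 = 10  −1 ⇒ G_4=9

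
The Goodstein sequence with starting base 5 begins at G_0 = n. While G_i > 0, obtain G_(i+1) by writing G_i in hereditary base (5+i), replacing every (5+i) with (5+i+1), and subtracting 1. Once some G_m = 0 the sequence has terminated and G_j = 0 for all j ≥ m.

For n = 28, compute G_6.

94

i=0: 28 = 5^2 + 3 (b=5); 5→6: 6^2 + 3 = 39; 39−1 = 38
i=1: 38 = 6^2 + 2 (b=6); 6→7: 7^2 + 2 = 51; 51−1 = 50
i=2: 50 = 7^2 + 1 (b=7); 7→8: 8^2 + 1 = 65; 65−1 = 64
i=3: 64 = 8^2 (b=8); 8→9: 9^2 = 81; 81−1 = 80
i=4: 80 = 8·9 + 8 (b=9); 9→10: 8·10 + 8 = 88; 88−1 = 87
i=5: 87 = 8·10 + 7 (b=10); 10→11: 8·11 + 7 = 95; 95−1 = 94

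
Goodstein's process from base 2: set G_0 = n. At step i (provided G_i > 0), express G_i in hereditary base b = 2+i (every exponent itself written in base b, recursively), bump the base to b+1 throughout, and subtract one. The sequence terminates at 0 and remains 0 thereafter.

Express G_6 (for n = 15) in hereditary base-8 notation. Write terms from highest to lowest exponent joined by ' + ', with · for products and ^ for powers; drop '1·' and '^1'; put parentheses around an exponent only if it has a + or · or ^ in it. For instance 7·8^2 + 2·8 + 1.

base 2: 15 = 2^(2 + 1) + 2^2 + 2 + 1; at 3: 3^(3 + 1) + 3^3 + 3 + 1 = 112; next = 111
base 3: 111 = 3^(3 + 1) + 3^3 + 3; at 4: 4^(4 + 1) + 4^4 + 4 = 1284; next = 1283
base 4: 1283 = 4^(4 + 1) + 4^4 + 3; at 5: 5^(5 + 1) + 5^5 + 3 = 18753; next = 18752
base 5: 18752 = 5^(5 + 1) + 5^5 + 2; at 6: 6^(6 + 1) + 6^6 + 2 = 326594; next = 326593
base 6: 326593 = 6^(6 + 1) + 6^6 + 1; at 7: 7^(7 + 1) + 7^7 + 1 = 6588345; next = 6588344
base 7: 6588344 = 7^(7 + 1) + 7^7; at 8: 8^(8 + 1) + 8^8 = 150994944; next = 150994943
base 8: 150994943 = 8^(8 + 1) + 7·8^7 + 7·8^6 + 7·8^5 + 7·8^4 + 7·8^3 + 7·8^2 + 7·8 + 7; at 9: 9^(9 + 1) + 7·9^7 + 7·9^6 + 7·9^5 + 7·9^4 + 7·9^3 + 7·9^2 + 7·9 + 7 = 3524450281; next = 3524450280

8^(8 + 1) + 7·8^7 + 7·8^6 + 7·8^5 + 7·8^4 + 7·8^3 + 7·8^2 + 7·8 + 7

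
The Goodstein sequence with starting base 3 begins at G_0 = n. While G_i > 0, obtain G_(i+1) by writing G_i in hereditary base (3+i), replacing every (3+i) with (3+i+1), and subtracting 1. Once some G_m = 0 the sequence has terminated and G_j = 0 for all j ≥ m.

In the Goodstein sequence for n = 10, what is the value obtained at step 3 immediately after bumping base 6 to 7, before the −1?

31

step 0: 10 = 3^2 + 1; sub 4 for 3: 4^2 + 1; = 17; G_1 = 17−1 = 16
step 1: 16 = 4^2; sub 5 for 4: 5^2; = 25; G_2 = 25−1 = 24
step 2: 24 = 4·5 + 4; sub 6 for 5: 4·6 + 4; = 28; G_3 = 28−1 = 27
step 3: 27 = 4·6 + 3; sub 7 for 6: 4·7 + 3; = 31; G_4 = 31−1 = 30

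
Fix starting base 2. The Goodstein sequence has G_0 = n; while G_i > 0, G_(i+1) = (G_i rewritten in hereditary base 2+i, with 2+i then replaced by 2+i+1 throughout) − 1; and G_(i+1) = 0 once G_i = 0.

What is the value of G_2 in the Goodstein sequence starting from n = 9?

i=0: 9 = 2^(2 + 1) + 1 (b=2); 2→3: 3^(3 + 1) + 1 = 82; 82−1 = 81
i=1: 81 = 3^(3 + 1) (b=3); 3→4: 4^(4 + 1) = 1024; 1024−1 = 1023
i=2: 1023 = 3·4^4 + 3·4^3 + 3·4^2 + 3·4 + 3 (b=4); 4→5: 3·5^5 + 3·5^3 + 3·5^2 + 3·5 + 3 = 9843; 9843−1 = 9842

1023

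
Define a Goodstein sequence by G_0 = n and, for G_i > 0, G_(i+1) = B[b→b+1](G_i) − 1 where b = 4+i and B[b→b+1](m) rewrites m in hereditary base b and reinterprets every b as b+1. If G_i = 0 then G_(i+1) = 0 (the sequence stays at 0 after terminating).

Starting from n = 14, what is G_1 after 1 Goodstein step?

14 —HB4→ 3·4 + 2 —bump→ 3·5 + 2 = 17 —(−1)→ 16
16 —HB5→ 3·5 + 1 —bump→ 3·6 + 1 = 19 —(−1)→ 18

16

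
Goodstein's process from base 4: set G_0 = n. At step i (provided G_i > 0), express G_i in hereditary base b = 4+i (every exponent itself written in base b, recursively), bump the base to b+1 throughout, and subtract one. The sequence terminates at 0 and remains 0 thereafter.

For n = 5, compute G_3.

4

i=0: 5 = 4 + 1 (b=4); 4→5: 5 + 1 = 6; 6−1 = 5
i=1: 5 = 5 (b=5); 5→6: 6 = 6; 6−1 = 5
i=2: 5 = 5 (b=6); 6→7: 5 = 5; 5−1 = 4
i=3: 4 = 4 (b=7); 7→8: 4 = 4; 4−1 = 3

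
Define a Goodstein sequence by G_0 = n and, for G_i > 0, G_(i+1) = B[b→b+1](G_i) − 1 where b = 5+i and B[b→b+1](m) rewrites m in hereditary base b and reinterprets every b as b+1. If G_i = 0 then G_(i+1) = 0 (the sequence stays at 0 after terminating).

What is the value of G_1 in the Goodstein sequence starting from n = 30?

41

step 0: 30 = 5^2 + 5; sub 6 for 5: 6^2 + 6; = 42; G_1 = 42−1 = 41
step 1: 41 = 6^2 + 5; sub 7 for 6: 7^2 + 5; = 54; G_2 = 54−1 = 53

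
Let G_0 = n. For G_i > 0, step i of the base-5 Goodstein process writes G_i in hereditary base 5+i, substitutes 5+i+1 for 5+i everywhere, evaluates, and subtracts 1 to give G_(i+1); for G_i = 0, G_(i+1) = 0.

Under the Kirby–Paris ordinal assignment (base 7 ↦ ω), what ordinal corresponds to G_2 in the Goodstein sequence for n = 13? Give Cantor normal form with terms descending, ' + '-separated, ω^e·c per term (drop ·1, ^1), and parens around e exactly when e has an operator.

G_0=13  [base 5] 2·5 + 3  →[5↦6]→  2·6 + 3 = 15  −1 ⇒ G_1=14
G_1=14  [base 6] 2·6 + 2  →[6↦7]→  2·7 + 2 = 16  −1 ⇒ G_2=15
G_2=15  [base 7] 2·7 + 1  →[7↦8]→  2·8 + 1 = 17  −1 ⇒ G_3=16

ω·2 + 1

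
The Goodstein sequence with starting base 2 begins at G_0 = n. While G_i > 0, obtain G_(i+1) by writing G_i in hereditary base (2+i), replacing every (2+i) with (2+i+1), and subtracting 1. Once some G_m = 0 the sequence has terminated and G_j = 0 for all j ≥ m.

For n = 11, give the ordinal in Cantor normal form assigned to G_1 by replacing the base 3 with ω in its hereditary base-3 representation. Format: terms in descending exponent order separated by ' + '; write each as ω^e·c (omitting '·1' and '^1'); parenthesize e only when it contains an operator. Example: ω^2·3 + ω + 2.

i=0: 11 = 2^(2 + 1) + 2 + 1 (b=2); 2→3: 3^(3 + 1) + 3 + 1 = 85; 85−1 = 84
i=1: 84 = 3^(3 + 1) + 3 (b=3); 3→4: 4^(4 + 1) + 4 = 1028; 1028−1 = 1027

ω^(ω + 1) + ω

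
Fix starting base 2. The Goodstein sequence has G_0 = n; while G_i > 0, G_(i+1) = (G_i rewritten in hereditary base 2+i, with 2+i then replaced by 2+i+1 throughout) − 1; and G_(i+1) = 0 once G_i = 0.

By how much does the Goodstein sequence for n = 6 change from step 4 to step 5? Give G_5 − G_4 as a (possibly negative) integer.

51384

base 2: 6 = 2^2 + 2; at 3: 3^3 + 3 = 30; next = 29
base 3: 29 = 3^3 + 2; at 4: 4^4 + 2 = 258; next = 257
base 4: 257 = 4^4 + 1; at 5: 5^5 + 1 = 3126; next = 3125
base 5: 3125 = 5^5; at 6: 6^6 = 46656; next = 46655
base 6: 46655 = 5·6^5 + 5·6^4 + 5·6^3 + 5·6^2 + 5·6 + 5; at 7: 5·7^5 + 5·7^4 + 5·7^3 + 5·7^2 + 5·7 + 5 = 98040; next = 98039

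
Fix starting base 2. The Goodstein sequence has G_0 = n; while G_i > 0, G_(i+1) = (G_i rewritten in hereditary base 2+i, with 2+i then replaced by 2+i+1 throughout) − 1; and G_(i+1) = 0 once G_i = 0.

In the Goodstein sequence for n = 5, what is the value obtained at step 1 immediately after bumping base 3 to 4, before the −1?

i=0: 5 = 2^2 + 1 (b=2); 2→3: 3^3 + 1 = 28; 28−1 = 27
i=1: 27 = 3^3 (b=3); 3→4: 4^4 = 256; 256−1 = 255

256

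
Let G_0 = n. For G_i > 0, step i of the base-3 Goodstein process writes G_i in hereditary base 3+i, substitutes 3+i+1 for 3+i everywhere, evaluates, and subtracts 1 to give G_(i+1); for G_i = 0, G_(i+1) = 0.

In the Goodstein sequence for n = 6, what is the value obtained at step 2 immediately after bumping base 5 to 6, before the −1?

8

step 0: 6 = 2·3; sub 4 for 3: 2·4; = 8; G_1 = 8−1 = 7
step 1: 7 = 4 + 3; sub 5 for 4: 5 + 3; = 8; G_2 = 8−1 = 7
step 2: 7 = 5 + 2; sub 6 for 5: 6 + 2; = 8; G_3 = 8−1 = 7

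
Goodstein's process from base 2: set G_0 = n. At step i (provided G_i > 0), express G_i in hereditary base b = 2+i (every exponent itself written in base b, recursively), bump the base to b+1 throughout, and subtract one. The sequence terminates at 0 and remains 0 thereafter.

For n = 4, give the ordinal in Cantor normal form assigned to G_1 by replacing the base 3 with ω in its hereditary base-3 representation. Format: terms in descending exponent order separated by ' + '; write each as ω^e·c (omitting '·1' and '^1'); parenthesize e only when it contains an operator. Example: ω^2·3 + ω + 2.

ω^2·2 + ω·2 + 2

step 0: 4 = 2^2; sub 3 for 2: 3^3; = 27; G_1 = 27−1 = 26
step 1: 26 = 2·3^2 + 2·3 + 2; sub 4 for 3: 2·4^2 + 2·4 + 2; = 42; G_2 = 42−1 = 41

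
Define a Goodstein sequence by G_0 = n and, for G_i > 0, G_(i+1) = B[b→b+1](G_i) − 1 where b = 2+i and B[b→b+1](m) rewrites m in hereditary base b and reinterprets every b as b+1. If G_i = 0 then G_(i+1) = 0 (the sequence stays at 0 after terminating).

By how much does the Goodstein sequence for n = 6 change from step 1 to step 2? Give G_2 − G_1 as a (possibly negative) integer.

228

(0) 6|_2 = 2^2 + 2 ↦ 3^3 + 3|_3 = 30 ⇒ 29
(1) 29|_3 = 3^3 + 2 ↦ 4^4 + 2|_4 = 258 ⇒ 257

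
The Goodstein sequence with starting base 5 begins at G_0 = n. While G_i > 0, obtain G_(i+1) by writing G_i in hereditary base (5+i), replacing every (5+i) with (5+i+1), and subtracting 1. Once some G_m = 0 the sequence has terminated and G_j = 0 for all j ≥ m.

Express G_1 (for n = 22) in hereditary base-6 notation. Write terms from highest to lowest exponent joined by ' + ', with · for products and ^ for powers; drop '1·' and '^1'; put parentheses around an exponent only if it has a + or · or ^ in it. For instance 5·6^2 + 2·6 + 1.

4·6 + 1

base 5: 22 = 4·5 + 2; at 6: 4·6 + 2 = 26; next = 25
base 6: 25 = 4·6 + 1; at 7: 4·7 + 1 = 29; next = 28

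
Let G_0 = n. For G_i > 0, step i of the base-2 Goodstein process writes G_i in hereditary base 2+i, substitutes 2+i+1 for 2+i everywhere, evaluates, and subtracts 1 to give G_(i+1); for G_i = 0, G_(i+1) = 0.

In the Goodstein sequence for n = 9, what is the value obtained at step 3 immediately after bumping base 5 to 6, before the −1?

140744

step 0: 9 = 2^(2 + 1) + 1; sub 3 for 2: 3^(3 + 1) + 1; = 82; G_1 = 82−1 = 81
step 1: 81 = 3^(3 + 1); sub 4 for 3: 4^(4 + 1); = 1024; G_2 = 1024−1 = 1023
step 2: 1023 = 3·4^4 + 3·4^3 + 3·4^2 + 3·4 + 3; sub 5 for 4: 3·5^5 + 3·5^3 + 3·5^2 + 3·5 + 3; = 9843; G_3 = 9843−1 = 9842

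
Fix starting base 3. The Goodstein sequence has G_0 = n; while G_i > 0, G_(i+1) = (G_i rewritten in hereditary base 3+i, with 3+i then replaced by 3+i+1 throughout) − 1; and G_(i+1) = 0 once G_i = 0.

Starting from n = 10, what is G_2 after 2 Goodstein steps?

base 3: 10 = 3^2 + 1; at 4: 4^2 + 1 = 17; next = 16
base 4: 16 = 4^2; at 5: 5^2 = 25; next = 24

24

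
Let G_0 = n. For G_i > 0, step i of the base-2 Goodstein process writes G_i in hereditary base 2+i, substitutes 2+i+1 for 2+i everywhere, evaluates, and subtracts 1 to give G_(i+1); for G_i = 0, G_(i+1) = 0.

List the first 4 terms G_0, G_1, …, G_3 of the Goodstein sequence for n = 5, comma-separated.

G_0=5  [base 2] 2^2 + 1  →[2↦3]→  3^3 + 1 = 28  −1 ⇒ G_1=27
G_1=27  [base 3] 3^3  →[3↦4]→  4^4 = 256  −1 ⇒ G_2=255
G_2=255  [base 4] 3·4^3 + 3·4^2 + 3·4 + 3  →[4↦5]→  3·5^3 + 3·5^2 + 3·5 + 3 = 468  −1 ⇒ G_3=467

5, 27, 255, 467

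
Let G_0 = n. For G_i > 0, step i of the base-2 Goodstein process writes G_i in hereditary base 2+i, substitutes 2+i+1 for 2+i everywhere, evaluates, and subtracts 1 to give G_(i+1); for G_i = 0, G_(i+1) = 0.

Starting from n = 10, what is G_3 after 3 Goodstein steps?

10 —HB2→ 2^(2 + 1) + 2 —bump→ 3^(3 + 1) + 3 = 84 —(−1)→ 83
83 —HB3→ 3^(3 + 1) + 2 —bump→ 4^(4 + 1) + 2 = 1026 —(−1)→ 1025
1025 —HB4→ 4^(4 + 1) + 1 —bump→ 5^(5 + 1) + 1 = 15626 —(−1)→ 15625
15625 —HB5→ 5^(5 + 1) —bump→ 6^(6 + 1) = 279936 —(−1)→ 279935

15625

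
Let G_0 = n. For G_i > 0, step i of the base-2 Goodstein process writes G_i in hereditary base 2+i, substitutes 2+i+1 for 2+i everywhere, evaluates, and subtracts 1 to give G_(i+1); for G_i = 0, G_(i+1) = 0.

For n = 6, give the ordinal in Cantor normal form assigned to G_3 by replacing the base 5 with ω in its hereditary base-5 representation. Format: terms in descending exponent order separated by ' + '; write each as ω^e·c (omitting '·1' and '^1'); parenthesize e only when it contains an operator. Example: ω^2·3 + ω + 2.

ω^ω

base 2: 6 = 2^2 + 2; at 3: 3^3 + 3 = 30; next = 29
base 3: 29 = 3^3 + 2; at 4: 4^4 + 2 = 258; next = 257
base 4: 257 = 4^4 + 1; at 5: 5^5 + 1 = 3126; next = 3125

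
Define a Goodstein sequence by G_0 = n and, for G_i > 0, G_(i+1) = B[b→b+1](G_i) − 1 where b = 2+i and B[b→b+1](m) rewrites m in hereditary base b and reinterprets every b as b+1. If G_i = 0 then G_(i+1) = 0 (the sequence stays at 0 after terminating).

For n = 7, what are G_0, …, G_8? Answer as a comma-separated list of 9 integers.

step 0: 7 = 2^2 + 2 + 1; sub 3 for 2: 3^3 + 3 + 1; = 31; G_1 = 31−1 = 30
step 1: 30 = 3^3 + 3; sub 4 for 3: 4^4 + 4; = 260; G_2 = 260−1 = 259
step 2: 259 = 4^4 + 3; sub 5 for 4: 5^5 + 3; = 3128; G_3 = 3128−1 = 3127
step 3: 3127 = 5^5 + 2; sub 6 for 5: 6^6 + 2; = 46658; G_4 = 46658−1 = 46657
step 4: 46657 = 6^6 + 1; sub 7 for 6: 7^7 + 1; = 823544; G_5 = 823544−1 = 823543
step 5: 823543 = 7^7; sub 8 for 7: 8^8; = 16777216; G_6 = 16777216−1 = 16777215
step 6: 16777215 = 7·8^7 + 7·8^6 + 7·8^5 + 7·8^4 + 7·8^3 + 7·8^2 + 7·8 + 7; sub 9 for 8: 7·9^7 + 7·9^6 + 7·9^5 + 7·9^4 + 7·9^3 + 7·9^2 + 7·9 + 7; = 37665880; G_7 = 37665880−1 = 37665879
step 7: 37665879 = 7·9^7 + 7·9^6 + 7·9^5 + 7·9^4 + 7·9^3 + 7·9^2 + 7·9 + 6; sub 10 for 9: 7·10^7 + 7·10^6 + 7·10^5 + 7·10^4 + 7·10^3 + 7·10^2 + 7·10 + 6; = 77777776; G_8 = 77777776−1 = 77777775

7, 30, 259, 3127, 46657, 823543, 16777215, 37665879, 77777775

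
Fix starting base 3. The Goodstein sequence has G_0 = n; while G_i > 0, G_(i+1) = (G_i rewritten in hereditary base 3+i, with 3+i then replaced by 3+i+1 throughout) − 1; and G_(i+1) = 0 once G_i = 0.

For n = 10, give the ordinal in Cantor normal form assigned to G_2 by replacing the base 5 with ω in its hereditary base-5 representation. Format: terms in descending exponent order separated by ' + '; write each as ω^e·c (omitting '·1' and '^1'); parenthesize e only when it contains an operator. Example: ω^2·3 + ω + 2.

[0] 10 ≡ 3^2 + 1 (base 3). Lift 4: 17. −1: 16.
[1] 16 ≡ 4^2 (base 4). Lift 5: 25. −1: 24.
[2] 24 ≡ 4·5 + 4 (base 5). Lift 6: 28. −1: 27.

ω·4 + 4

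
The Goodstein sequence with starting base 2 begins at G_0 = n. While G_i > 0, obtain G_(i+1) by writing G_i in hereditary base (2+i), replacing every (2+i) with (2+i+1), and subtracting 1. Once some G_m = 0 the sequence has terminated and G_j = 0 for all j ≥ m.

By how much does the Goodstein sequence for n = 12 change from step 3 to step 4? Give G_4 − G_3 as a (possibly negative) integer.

264334

G_0=12  [base 2] 2^(2 + 1) + 2^2  →[2↦3]→  3^(3 + 1) + 3^3 = 108  −1 ⇒ G_1=107
G_1=107  [base 3] 3^(3 + 1) + 2·3^2 + 2·3 + 2  →[3↦4]→  4^(4 + 1) + 2·4^2 + 2·4 + 2 = 1066  −1 ⇒ G_2=1065
G_2=1065  [base 4] 4^(4 + 1) + 2·4^2 + 2·4 + 1  →[4↦5]→  5^(5 + 1) + 2·5^2 + 2·5 + 1 = 15686  −1 ⇒ G_3=15685
G_3=15685  [base 5] 5^(5 + 1) + 2·5^2 + 2·5  →[5↦6]→  6^(6 + 1) + 2·6^2 + 2·6 = 280020  −1 ⇒ G_4=280019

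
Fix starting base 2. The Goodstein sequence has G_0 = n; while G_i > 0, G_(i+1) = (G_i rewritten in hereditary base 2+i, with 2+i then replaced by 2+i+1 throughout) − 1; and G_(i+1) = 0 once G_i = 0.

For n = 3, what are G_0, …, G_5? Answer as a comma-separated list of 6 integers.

3, 3, 3, 2, 1, 0

(0) 3|_2 = 2 + 1 ↦ 3 + 1|_3 = 4 ⇒ 3
(1) 3|_3 = 3 ↦ 4|_4 = 4 ⇒ 3
(2) 3|_4 = 3 ↦ 3|_5 = 3 ⇒ 2
(3) 2|_5 = 2 ↦ 2|_6 = 2 ⇒ 1
(4) 1|_6 = 1 ↦ 1|_7 = 1 ⇒ 0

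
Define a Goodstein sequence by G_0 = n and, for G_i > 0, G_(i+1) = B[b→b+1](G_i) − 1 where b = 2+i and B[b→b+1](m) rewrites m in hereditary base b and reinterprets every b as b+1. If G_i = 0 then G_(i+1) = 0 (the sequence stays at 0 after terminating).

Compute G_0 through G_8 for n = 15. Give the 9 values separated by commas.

i=0: 15 = 2^(2 + 1) + 2^2 + 2 + 1 (b=2); 2→3: 3^(3 + 1) + 3^3 + 3 + 1 = 112; 112−1 = 111
i=1: 111 = 3^(3 + 1) + 3^3 + 3 (b=3); 3→4: 4^(4 + 1) + 4^4 + 4 = 1284; 1284−1 = 1283
i=2: 1283 = 4^(4 + 1) + 4^4 + 3 (b=4); 4→5: 5^(5 + 1) + 5^5 + 3 = 18753; 18753−1 = 18752
i=3: 18752 = 5^(5 + 1) + 5^5 + 2 (b=5); 5→6: 6^(6 + 1) + 6^6 + 2 = 326594; 326594−1 = 326593
i=4: 326593 = 6^(6 + 1) + 6^6 + 1 (b=6); 6→7: 7^(7 + 1) + 7^7 + 1 = 6588345; 6588345−1 = 6588344
i=5: 6588344 = 7^(7 + 1) + 7^7 (b=7); 7→8: 8^(8 + 1) + 8^8 = 150994944; 150994944−1 = 150994943
i=6: 150994943 = 8^(8 + 1) + 7·8^7 + 7·8^6 + 7·8^5 + 7·8^4 + 7·8^3 + 7·8^2 + 7·8 + 7 (b=8); 8→9: 9^(9 + 1) + 7·9^7 + 7·9^6 + 7·9^5 + 7·9^4 + 7·9^3 + 7·9^2 + 7·9 + 7 = 3524450281; 3524450281−1 = 3524450280
i=7: 3524450280 = 9^(9 + 1) + 7·9^7 + 7·9^6 + 7·9^5 + 7·9^4 + 7·9^3 + 7·9^2 + 7·9 + 6 (b=9); 9→10: 10^(10 + 1) + 7·10^7 + 7·10^6 + 7·10^5 + 7·10^4 + 7·10^3 + 7·10^2 + 7·10 + 6 = 100077777776; 100077777776−1 = 100077777775

15, 111, 1283, 18752, 326593, 6588344, 150994943, 3524450280, 100077777775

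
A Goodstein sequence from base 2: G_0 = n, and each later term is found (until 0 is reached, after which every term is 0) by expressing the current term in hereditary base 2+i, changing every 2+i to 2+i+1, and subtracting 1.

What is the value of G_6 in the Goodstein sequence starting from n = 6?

6 —HB2→ 2^2 + 2 —bump→ 3^3 + 3 = 30 —(−1)→ 29
29 —HB3→ 3^3 + 2 —bump→ 4^4 + 2 = 258 —(−1)→ 257
257 —HB4→ 4^4 + 1 —bump→ 5^5 + 1 = 3126 —(−1)→ 3125
3125 —HB5→ 5^5 —bump→ 6^6 = 46656 —(−1)→ 46655
46655 —HB6→ 5·6^5 + 5·6^4 + 5·6^3 + 5·6^2 + 5·6 + 5 —bump→ 5·7^5 + 5·7^4 + 5·7^3 + 5·7^2 + 5·7 + 5 = 98040 —(−1)→ 98039
98039 —HB7→ 5·7^5 + 5·7^4 + 5·7^3 + 5·7^2 + 5·7 + 4 —bump→ 5·8^5 + 5·8^4 + 5·8^3 + 5·8^2 + 5·8 + 4 = 187244 —(−1)→ 187243

187243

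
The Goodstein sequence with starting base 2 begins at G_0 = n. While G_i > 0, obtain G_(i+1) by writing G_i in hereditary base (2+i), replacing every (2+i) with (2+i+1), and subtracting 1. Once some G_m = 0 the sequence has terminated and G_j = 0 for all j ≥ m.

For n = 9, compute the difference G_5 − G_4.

step 0: 9 = 2^(2 + 1) + 1; sub 3 for 2: 3^(3 + 1) + 1; = 82; G_1 = 82−1 = 81
step 1: 81 = 3^(3 + 1); sub 4 for 3: 4^(4 + 1); = 1024; G_2 = 1024−1 = 1023
step 2: 1023 = 3·4^4 + 3·4^3 + 3·4^2 + 3·4 + 3; sub 5 for 4: 3·5^5 + 3·5^3 + 3·5^2 + 3·5 + 3; = 9843; G_3 = 9843−1 = 9842
step 3: 9842 = 3·5^5 + 3·5^3 + 3·5^2 + 3·5 + 2; sub 6 for 5: 3·6^6 + 3·6^3 + 3·6^2 + 3·6 + 2; = 140744; G_4 = 140744−1 = 140743
step 4: 140743 = 3·6^6 + 3·6^3 + 3·6^2 + 3·6 + 1; sub 7 for 6: 3·7^7 + 3·7^3 + 3·7^2 + 3·7 + 1; = 2471827; G_5 = 2471827−1 = 2471826

2331083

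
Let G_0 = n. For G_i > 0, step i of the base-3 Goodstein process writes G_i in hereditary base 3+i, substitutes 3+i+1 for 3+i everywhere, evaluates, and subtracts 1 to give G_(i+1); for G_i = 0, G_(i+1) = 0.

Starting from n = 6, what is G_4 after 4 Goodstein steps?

6 —HB3→ 2·3 —bump→ 2·4 = 8 —(−1)→ 7
7 —HB4→ 4 + 3 —bump→ 5 + 3 = 8 —(−1)→ 7
7 —HB5→ 5 + 2 —bump→ 6 + 2 = 8 —(−1)→ 7
7 —HB6→ 6 + 1 —bump→ 7 + 1 = 8 —(−1)→ 7
7 —HB7→ 7 —bump→ 8 = 8 —(−1)→ 7

7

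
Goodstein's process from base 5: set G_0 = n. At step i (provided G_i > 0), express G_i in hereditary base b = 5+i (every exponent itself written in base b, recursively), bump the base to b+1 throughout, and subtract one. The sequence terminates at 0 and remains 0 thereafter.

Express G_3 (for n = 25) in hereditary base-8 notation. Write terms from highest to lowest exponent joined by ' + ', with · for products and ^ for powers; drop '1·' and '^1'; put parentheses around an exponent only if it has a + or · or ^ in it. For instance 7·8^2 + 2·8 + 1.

5·8 + 3

base 5: 25 = 5^2; at 6: 6^2 = 36; next = 35
base 6: 35 = 5·6 + 5; at 7: 5·7 + 5 = 40; next = 39
base 7: 39 = 5·7 + 4; at 8: 5·8 + 4 = 44; next = 43
base 8: 43 = 5·8 + 3; at 9: 5·9 + 3 = 48; next = 47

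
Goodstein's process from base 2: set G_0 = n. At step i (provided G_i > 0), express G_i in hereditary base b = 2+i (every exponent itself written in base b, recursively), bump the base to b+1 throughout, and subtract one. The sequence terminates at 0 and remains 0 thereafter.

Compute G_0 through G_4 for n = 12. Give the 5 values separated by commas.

12, 107, 1065, 15685, 280019

i=0: 12 = 2^(2 + 1) + 2^2 (b=2); 2→3: 3^(3 + 1) + 3^3 = 108; 108−1 = 107
i=1: 107 = 3^(3 + 1) + 2·3^2 + 2·3 + 2 (b=3); 3→4: 4^(4 + 1) + 2·4^2 + 2·4 + 2 = 1066; 1066−1 = 1065
i=2: 1065 = 4^(4 + 1) + 2·4^2 + 2·4 + 1 (b=4); 4→5: 5^(5 + 1) + 2·5^2 + 2·5 + 1 = 15686; 15686−1 = 15685
i=3: 15685 = 5^(5 + 1) + 2·5^2 + 2·5 (b=5); 5→6: 6^(6 + 1) + 2·6^2 + 2·6 = 280020; 280020−1 = 280019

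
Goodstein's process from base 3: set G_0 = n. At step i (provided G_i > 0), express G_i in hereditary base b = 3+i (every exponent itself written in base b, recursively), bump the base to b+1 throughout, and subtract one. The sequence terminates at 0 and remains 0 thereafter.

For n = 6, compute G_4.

7

(0) 6|_3 = 2·3 ↦ 2·4|_4 = 8 ⇒ 7
(1) 7|_4 = 4 + 3 ↦ 5 + 3|_5 = 8 ⇒ 7
(2) 7|_5 = 5 + 2 ↦ 6 + 2|_6 = 8 ⇒ 7
(3) 7|_6 = 6 + 1 ↦ 7 + 1|_7 = 8 ⇒ 7
(4) 7|_7 = 7 ↦ 8|_8 = 8 ⇒ 7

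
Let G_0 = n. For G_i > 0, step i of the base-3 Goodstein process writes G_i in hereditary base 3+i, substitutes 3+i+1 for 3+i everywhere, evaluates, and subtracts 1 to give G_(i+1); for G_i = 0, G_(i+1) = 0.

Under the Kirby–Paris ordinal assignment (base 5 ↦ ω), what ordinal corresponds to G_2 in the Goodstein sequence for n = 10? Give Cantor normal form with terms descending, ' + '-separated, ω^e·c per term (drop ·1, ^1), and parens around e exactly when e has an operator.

step 0: 10 = 3^2 + 1; sub 4 for 3: 4^2 + 1; = 17; G_1 = 17−1 = 16
step 1: 16 = 4^2; sub 5 for 4: 5^2; = 25; G_2 = 25−1 = 24

ω·4 + 4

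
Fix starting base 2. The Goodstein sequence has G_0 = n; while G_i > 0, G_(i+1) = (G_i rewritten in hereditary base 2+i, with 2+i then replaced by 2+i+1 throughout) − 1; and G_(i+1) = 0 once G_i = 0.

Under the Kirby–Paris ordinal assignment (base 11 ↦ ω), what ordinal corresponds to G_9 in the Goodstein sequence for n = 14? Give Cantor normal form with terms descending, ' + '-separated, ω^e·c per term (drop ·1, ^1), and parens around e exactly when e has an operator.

i=0: 14 = 2^(2 + 1) + 2^2 + 2 (b=2); 2→3: 3^(3 + 1) + 3^3 + 3 = 111; 111−1 = 110
i=1: 110 = 3^(3 + 1) + 3^3 + 2 (b=3); 3→4: 4^(4 + 1) + 4^4 + 2 = 1282; 1282−1 = 1281
i=2: 1281 = 4^(4 + 1) + 4^4 + 1 (b=4); 4→5: 5^(5 + 1) + 5^5 + 1 = 18751; 18751−1 = 18750
i=3: 18750 = 5^(5 + 1) + 5^5 (b=5); 5→6: 6^(6 + 1) + 6^6 = 326592; 326592−1 = 326591
i=4: 326591 = 6^(6 + 1) + 5·6^5 + 5·6^4 + 5·6^3 + 5·6^2 + 5·6 + 5 (b=6); 6→7: 7^(7 + 1) + 5·7^5 + 5·7^4 + 5·7^3 + 5·7^2 + 5·7 + 5 = 5862841; 5862841−1 = 5862840
i=5: 5862840 = 7^(7 + 1) + 5·7^5 + 5·7^4 + 5·7^3 + 5·7^2 + 5·7 + 4 (b=7); 7→8: 8^(8 + 1) + 5·8^5 + 5·8^4 + 5·8^3 + 5·8^2 + 5·8 + 4 = 134404972; 134404972−1 = 134404971
i=6: 134404971 = 8^(8 + 1) + 5·8^5 + 5·8^4 + 5·8^3 + 5·8^2 + 5·8 + 3 (b=8); 8→9: 9^(9 + 1) + 5·9^5 + 5·9^4 + 5·9^3 + 5·9^2 + 5·9 + 3 = 3487116549; 3487116549−1 = 3487116548
i=7: 3487116548 = 9^(9 + 1) + 5·9^5 + 5·9^4 + 5·9^3 + 5·9^2 + 5·9 + 2 (b=9); 9→10: 10^(10 + 1) + 5·10^5 + 5·10^4 + 5·10^3 + 5·10^2 + 5·10 + 2 = 100000555552; 100000555552−1 = 100000555551
i=8: 100000555551 = 10^(10 + 1) + 5·10^5 + 5·10^4 + 5·10^3 + 5·10^2 + 5·10 + 1 (b=10); 10→11: 11^(11 + 1) + 5·11^5 + 5·11^4 + 5·11^3 + 5·11^2 + 5·11 + 1 = 3138429262497; 3138429262497−1 = 3138429262496

ω^(ω + 1) + ω^5·5 + ω^4·5 + ω^3·5 + ω^2·5 + ω·5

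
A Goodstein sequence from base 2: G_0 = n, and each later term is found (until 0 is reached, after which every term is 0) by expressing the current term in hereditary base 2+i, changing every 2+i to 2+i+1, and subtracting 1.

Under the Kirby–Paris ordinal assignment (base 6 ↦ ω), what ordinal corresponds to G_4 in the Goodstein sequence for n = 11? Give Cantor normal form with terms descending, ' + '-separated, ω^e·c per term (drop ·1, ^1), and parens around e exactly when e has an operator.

ω^(ω + 1) + 1

[0] 11 ≡ 2^(2 + 1) + 2 + 1 (base 2). Lift 3: 85. −1: 84.
[1] 84 ≡ 3^(3 + 1) + 3 (base 3). Lift 4: 1028. −1: 1027.
[2] 1027 ≡ 4^(4 + 1) + 3 (base 4). Lift 5: 15628. −1: 15627.
[3] 15627 ≡ 5^(5 + 1) + 2 (base 5). Lift 6: 279938. −1: 279937.
[4] 279937 ≡ 6^(6 + 1) + 1 (base 6). Lift 7: 5764802. −1: 5764801.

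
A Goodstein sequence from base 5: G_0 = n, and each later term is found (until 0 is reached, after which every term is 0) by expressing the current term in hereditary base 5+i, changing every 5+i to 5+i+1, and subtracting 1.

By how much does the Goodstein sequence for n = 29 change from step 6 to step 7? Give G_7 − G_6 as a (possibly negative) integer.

8

i=0: 29 = 5^2 + 4 (b=5); 5→6: 6^2 + 4 = 40; 40−1 = 39
i=1: 39 = 6^2 + 3 (b=6); 6→7: 7^2 + 3 = 52; 52−1 = 51
i=2: 51 = 7^2 + 2 (b=7); 7→8: 8^2 + 2 = 66; 66−1 = 65
i=3: 65 = 8^2 + 1 (b=8); 8→9: 9^2 + 1 = 82; 82−1 = 81
i=4: 81 = 9^2 (b=9); 9→10: 10^2 = 100; 100−1 = 99
i=5: 99 = 9·10 + 9 (b=10); 10→11: 9·11 + 9 = 108; 108−1 = 107
i=6: 107 = 9·11 + 8 (b=11); 11→12: 9·12 + 8 = 116; 116−1 = 115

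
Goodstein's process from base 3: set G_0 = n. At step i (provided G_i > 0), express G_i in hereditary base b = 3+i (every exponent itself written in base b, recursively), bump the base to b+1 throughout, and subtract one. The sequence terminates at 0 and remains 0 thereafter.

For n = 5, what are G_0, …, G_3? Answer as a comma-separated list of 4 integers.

5 —HB3→ 3 + 2 —bump→ 4 + 2 = 6 —(−1)→ 5
5 —HB4→ 4 + 1 —bump→ 5 + 1 = 6 —(−1)→ 5
5 —HB5→ 5 —bump→ 6 = 6 —(−1)→ 5

5, 5, 5, 5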